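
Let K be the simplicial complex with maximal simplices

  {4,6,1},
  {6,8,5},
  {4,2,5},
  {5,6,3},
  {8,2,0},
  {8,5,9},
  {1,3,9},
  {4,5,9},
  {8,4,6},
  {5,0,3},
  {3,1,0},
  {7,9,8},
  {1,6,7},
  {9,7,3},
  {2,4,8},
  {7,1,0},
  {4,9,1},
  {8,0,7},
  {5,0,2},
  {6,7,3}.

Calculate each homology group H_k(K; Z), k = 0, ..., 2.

H_0 = Z,  H_1 = Z ⊕ Z_2,  H_2 = 0.

Order the vertices as 0 < 1 < 2 < 3 < 4 < 5 < 6 < 7 < 8 < 9. Listing each simplex with vertices in this order, K has dimension 2 with simplices:

  0-simplices (10): [0], [1], [2], [3], [4], [5], [6], [7], [8], [9]
  1-simplices (30): (30 of them)
  2-simplices (20): (20 of them)

Hence C_0 ≅ Z^10, C_1 ≅ Z^30, C_2 ≅ Z^20.

Boundary ∂_1: C_1 → C_0 maps an edge to its endpoints' difference, ∂[p,q] = q − p. For instance
  ∂[5,8] = [8] − [5].
The 10×30 boundary matrix has rank 9 and Smith normal form diag(1,1,1,1,1,1,1,1,1).

The boundary map ∂_2: C_2 → C_1 maps a triangle to the signed sum of its edges. For instance
  ∂[1,4,9] = [4,9] − [1,9] + [1,4],
  ∂[0,1,7] = [1,7] − [0,7] + [0,1].
The resulting 30×20 matrix has rank 20, and its Smith normal form has invariant factors (1,1,1,1,1,1,1,1,1,1,1,1,1,1,1,1,1,1,1,2).

Reading off H_k = ker ∂_k / im ∂_{k+1}:

  H_0: rank C_0 − rank ∂_1 = 10 − 9 = 1, and the invariant factors of ∂_1 are all 1, so H_0 = Z.
  H_1: rank ker ∂_1 − rank ∂_2 = (30 − 9) − 20 = 1, and ∂_2 has invariant factor 2 > 1, so H_1 = Z ⊕ Z_2.
  H_2: rank ker ∂_2 − rank ∂_3 = (20 − 20) − 0 = 0, and there is no ∂_3, so H_2 = 0.

As a check, the Euler characteristic is 10 − 30 + 20 = 0, which agrees with 1 − 1 + 0 = 0.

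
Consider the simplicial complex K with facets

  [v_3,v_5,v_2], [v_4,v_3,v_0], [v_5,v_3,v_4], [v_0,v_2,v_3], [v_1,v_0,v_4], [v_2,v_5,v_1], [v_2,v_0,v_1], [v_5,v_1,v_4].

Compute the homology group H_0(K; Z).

K has 6 vertices, 12 edges, 8 triangles.
rank ∂_0 = 0, rank ∂_1 = 5 ⇒ b_0 = 6 − 0 − 5 = 1; all invariant factors of ∂_1 are 1 so no torsion. So H_0 ≅ Z.

H_0 = Z.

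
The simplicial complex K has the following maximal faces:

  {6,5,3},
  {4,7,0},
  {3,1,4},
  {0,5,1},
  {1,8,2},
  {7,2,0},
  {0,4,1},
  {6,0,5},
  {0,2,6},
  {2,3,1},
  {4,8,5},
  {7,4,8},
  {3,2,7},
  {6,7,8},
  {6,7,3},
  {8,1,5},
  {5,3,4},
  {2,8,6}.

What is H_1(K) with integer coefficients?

H_1 ≅ Z ⊕ Z/2.

Fix the vertex order 0 < 1 < 2 < 3 < 4 < 5 < 6 < 7 < 8 and write every simplex with vertices in increasing order. Then dim K = 2 and the simplices of K are:

  0-simplices (9): [0], [1], [2], [3], [4], [5], [6], [7], [8]
  1-simplices (27): (27 of them)
  2-simplices (18): [0,1,4], [0,1,5], [0,2,6], [0,2,7], [0,4,7], [0,5,6], [1,2,3], [1,2,8], [1,3,4], [1,5,8], [2,3,7], [2,6,8], [3,4,5], [3,5,6], [3,6,7], [4,5,8], [4,7,8], [6,7,8]

Hence C_0 ≅ Z^9, C_1 ≅ Z^27, C_2 ≅ Z^18.

∂_1: C_1 → C_0 maps an edge to its endpoints' difference, ∂[p,q] = q − p. For instance
  ∂[0,5] = [5] − [0].
This gives a 9×27 integer matrix of rank 8; reducing to Smith normal form yields diagonal entries (1,1,1,1,1,1,1,1).

∂_2: C_2 → C_1 maps a triangle to the signed sum of its edges. For instance
  ∂[4,5,8] = [5,8] − [4,8] + [4,5],
  ∂[2,3,7] = [3,7] − [2,7] + [2,3].
This gives a 27×18 integer matrix of rank 18; reducing to Smith normal form yields diagonal entries (1,1,1,1,1,1,1,1,1,1,1,1,1,1,1,1,1,2).

Computing H_k = (kernel of ∂_k) / (image of ∂_{k+1}):

  H_1: rank ker ∂_1 − rank ∂_2 = (27 − 8) − 18 = 1, and ∂_2 has invariant factor 2 > 1, so H_1 = Z ⊕ Z/2.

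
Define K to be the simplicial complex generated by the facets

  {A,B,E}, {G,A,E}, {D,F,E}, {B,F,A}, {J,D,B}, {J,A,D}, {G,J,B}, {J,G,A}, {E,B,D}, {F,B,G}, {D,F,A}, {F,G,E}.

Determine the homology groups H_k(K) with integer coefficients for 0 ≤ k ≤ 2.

We work with the vertex ordering A < B < D < E < F < G < J. The simplices of K, each written with vertices in increasing order, are:

  0-simplices (7): A, B, D, E, F, G, J
  1-simplices (18): AB, AD, AE, AF, AG, AJ, BD, BE, BF, BG, BJ, DE, DF, DJ, EF, EG, FG, GJ
  2-simplices (12): ABE, ABF, ADF, ADJ, AEG, AGJ, BDE, BDJ, BFG, BGJ, DEF, EFG

so the chain groups are C_0 ≅ Z^7, C_1 ≅ Z^18, C_2 ≅ Z^12.

Boundary ∂_1: C_1 → C_0 sends each edge [p,q] (with p < q) to q − p.
This gives a 7×18 integer matrix of rank 6; reducing to Smith normal form yields diagonal entries (1,1,1,1,1,1).

∂_2: C_2 → C_1 maps a triangle to the signed sum of its edges. For instance
  ∂ABF = BF − AF + AB,
  ∂ADF = DF − AF + AD.
The 18×12 boundary matrix has rank 12 and Smith normal form diag(1,1,1,1,1,1,1,1,1,1,1,2).

From H_k ≅ ker(∂_k) / im(∂_{k+1}) we obtain:

  H_0: rank C_0 − rank ∂_1 = 7 − 6 = 1, and the invariant factors of ∂_1 are all 1, so H_0 ≅ Z.
  H_1: rank ker ∂_1 − rank ∂_2 = (18 − 6) − 12 = 0, and ∂_2 has invariant factor 2 > 1, so H_1 ≅ Z/2Z.
  H_2: rank ker ∂_2 − rank ∂_3 = (12 − 12) − 0 = 0, and there is no ∂_3, so H_2 ≅ 0.

H_0 ≅ Z,  H_1 ≅ Z/2Z,  H_2 = 0.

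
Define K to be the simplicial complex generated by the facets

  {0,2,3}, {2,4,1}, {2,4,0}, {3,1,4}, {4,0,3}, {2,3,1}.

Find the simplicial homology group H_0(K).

H_0 ≅ Z.

Take the total order 0 < 1 < 2 < 3 < 4 on the vertex set. Then K (dimension 2) consists of the simplices:

  0-simplices (5): [0], [1], [2], [3], [4]
  1-simplices (9): [0,2], [0,3], [0,4], [1,2], [1,3], [1,4], [2,3], [2,4], [3,4]
  2-simplices (6): [0,2,3], [0,2,4], [0,3,4], [1,2,3], [1,2,4], [1,3,4]

giving chain groups C_0 ≅ Z^5, C_1 ≅ Z^9, C_2 ≅ Z^6.

∂_1: C_1 → C_0 is given by ∂[p,q] = [q] − [p]. For instance
  ∂[2,3] = [3] − [2].
As a 5×9 matrix over Z this has rank 4, with invariant factors (1,1,1,1).

The boundary map ∂_2: C_2 → C_1 maps a triangle to the signed sum of its edges. For instance
  ∂[0,3,4] = [3,4] − [0,4] + [0,3],
  ∂[0,2,4] = [2,4] − [0,4] + [0,2].
As a 9×6 matrix over Z this has rank 5, with invariant factors (1,1,1,1,1).

Now H_k = ker ∂_k / im ∂_{k+1}, so:

  H_0: rank C_0 − rank ∂_1 = 5 − 4 = 1, and the invariant factors of ∂_1 are all 1, so H_0 = Z.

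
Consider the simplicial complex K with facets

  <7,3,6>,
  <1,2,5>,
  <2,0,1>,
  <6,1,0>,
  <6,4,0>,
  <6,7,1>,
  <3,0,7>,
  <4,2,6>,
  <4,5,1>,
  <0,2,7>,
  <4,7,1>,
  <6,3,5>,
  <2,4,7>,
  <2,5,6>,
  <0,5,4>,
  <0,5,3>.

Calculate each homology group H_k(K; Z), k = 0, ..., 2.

H_0 = Z,  H_1 = Z^2,  H_2 = Z.

Fix the vertex order 0 < 1 < 2 < 3 < 4 < 5 < 6 < 7 and write every simplex with vertices in increasing order. Then dim K = 2 and the simplices of K are:

  0-simplices (8): [0], [1], [2], [3], [4], [5], [6], [7]
  1-simplices (24): (24 of them)
  2-simplices (16): [0,1,2], [0,1,6], [0,2,7], [0,3,5], [0,3,7], [0,4,5], [0,4,6], [1,2,5], [1,4,5], [1,4,7], [1,6,7], [2,4,6], [2,4,7], [2,5,6], [3,5,6], [3,6,7]

Hence C_0 ≅ Z^8, C_1 ≅ Z^24, C_2 ≅ Z^16.

Boundary ∂_1: C_1 → C_0 sends each edge [p,q] (with p < q) to q − p. For instance
  ∂[4,7] = [7] − [4].
This gives a 8×24 integer matrix of rank 7; reducing to Smith normal form yields diagonal entries (1,1,1,1,1,1,1).

∂_2: C_2 → C_1 sends each 2-simplex [p,q,r] to [q,r] − [p,r] + [p,q]. For instance
  ∂[1,4,5] = [4,5] − [1,5] + [1,4],
  ∂[0,4,6] = [4,6] − [0,6] + [0,4].
The resulting 24×16 matrix has rank 15, and its Smith normal form has invariant factors (1,1,1,1,1,1,1,1,1,1,1,1,1,1,1).

Reading off H_k = ker ∂_k / im ∂_{k+1}:

  H_0: rank C_0 − rank ∂_1 = 8 − 7 = 1, and the invariant factors of ∂_1 are all 1, so H_0 ≅ Z.
  H_1: rank ker ∂_1 − rank ∂_2 = (24 − 7) − 15 = 2, and the invariant factors of ∂_2 are all 1, so H_1 ≅ Z^2.
  H_2: rank ker ∂_2 − rank ∂_3 = (16 − 15) − 0 = 1, and there is no ∂_3, so H_2 ≅ Z.

As a check, the Euler characteristic is 8 − 24 + 16 = 0, which agrees with 1 − 2 + 1 = 0.
(K is a triangulation of the torus T^2.)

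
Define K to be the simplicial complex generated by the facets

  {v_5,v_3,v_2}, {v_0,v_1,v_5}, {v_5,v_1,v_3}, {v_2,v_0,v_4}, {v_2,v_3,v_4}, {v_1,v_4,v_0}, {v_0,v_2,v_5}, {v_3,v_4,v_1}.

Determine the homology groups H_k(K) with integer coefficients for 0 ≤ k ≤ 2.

Take the total order v_0 < v_1 < v_2 < v_3 < v_4 < v_5 on the vertex set. Then K (dimension 2) consists of the simplices:

  0-simplices (6): [v_0], [v_1], [v_2], [v_3], [v_4], [v_5]
  1-simplices (12): [v_0,v_1], [v_0,v_2], [v_0,v_4], [v_0,v_5], [v_1,v_3], [v_1,v_4], [v_1,v_5], [v_2,v_3], [v_2,v_4], [v_2,v_5], [v_3,v_4], [v_3,v_5]
  2-simplices (8): [v_0,v_1,v_4], [v_0,v_1,v_5], [v_0,v_2,v_4], [v_0,v_2,v_5], [v_1,v_3,v_4], [v_1,v_3,v_5], [v_2,v_3,v_4], [v_2,v_3,v_5]

so the chain groups are C_0 ≅ Z^6, C_1 ≅ Z^12, C_2 ≅ Z^8.

∂_1: C_1 → C_0 sends each edge [p,q] (with p < q) to q − p. For instance
  ∂[v_0,v_5] = [v_5] − [v_0].
This gives a 6×12 integer matrix of rank 5; reducing to Smith normal form yields diagonal entries (1,1,1,1,1).

∂_2: C_2 → C_1 sends each 2-simplex [p,q,r] to [q,r] − [p,r] + [p,q]. For instance
  ∂[v_2,v_3,v_5] = [v_3,v_5] − [v_2,v_5] + [v_2,v_3],
  ∂[v_1,v_3,v_5] = [v_3,v_5] − [v_1,v_5] + [v_1,v_3].
This gives a 12×8 integer matrix of rank 7; reducing to Smith normal form yields diagonal entries (1,1,1,1,1,1,1).

Reading off H_k = ker ∂_k / im ∂_{k+1}:

  H_0: rank C_0 − rank ∂_1 = 6 − 5 = 1, and the invariant factors of ∂_1 are all 1, so H_0 ≅ Z.
  H_1: rank ker ∂_1 − rank ∂_2 = (12 − 5) − 7 = 0, and the invariant factors of ∂_2 are all 1, so H_1 ≅ 0.
  H_2: rank ker ∂_2 − rank ∂_3 = (8 − 7) − 0 = 1, and there is no ∂_3, so H_2 ≅ Z.

As a check, the Euler characteristic is 6 − 12 + 8 = 2, which agrees with 1 − 0 + 1 = 2.

H_0 ≅ Z,  H_1 = 0,  H_2 ≅ Z.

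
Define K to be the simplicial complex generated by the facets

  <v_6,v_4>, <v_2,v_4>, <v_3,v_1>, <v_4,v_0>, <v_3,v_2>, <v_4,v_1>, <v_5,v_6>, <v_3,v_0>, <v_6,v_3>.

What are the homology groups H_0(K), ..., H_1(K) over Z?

We work with the vertex ordering v_0 < v_1 < v_2 < v_3 < v_4 < v_5 < v_6. The simplices of K, each written with vertices in increasing order, are:

  0-simplices (7): [v_0], [v_1], [v_2], [v_3], [v_4], [v_5], [v_6]
  1-simplices (9): [v_0,v_3], [v_0,v_4], [v_1,v_3], [v_1,v_4], [v_2,v_3], [v_2,v_4], [v_3,v_6], [v_4,v_6], [v_5,v_6]

giving chain groups C_0 ≅ Z^7, C_1 ≅ Z^9.

∂_1: C_1 → C_0 sends each edge [p,q] (with p < q) to q − p. For instance
  ∂[v_0,v_4] = [v_4] − [v_0].
The resulting 7×9 matrix has rank 6, and its Smith normal form has invariant factors (1,1,1,1,1,1).

From H_k ≅ ker(∂_k) / im(∂_{k+1}) we obtain:

  H_0: rank C_0 − rank ∂_1 = 7 − 6 = 1, and the invariant factors of ∂_1 are all 1, so H_0 ≅ Z.
  H_1: rank ker ∂_1 − rank ∂_2 = (9 − 6) − 0 = 3, and there is no ∂_2, so H_1 ≅ Z^3.

As a check, the Euler characteristic is 7 − 9 = -2, which agrees with 1 − 3 = -2.

H_0 ≅ Z,  H_1 ≅ Z^3.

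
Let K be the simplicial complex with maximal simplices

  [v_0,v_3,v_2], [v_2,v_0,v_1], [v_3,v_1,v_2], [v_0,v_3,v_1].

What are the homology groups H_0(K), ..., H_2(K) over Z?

H_0 ≅ Z,  H_1 = 0,  H_2 ≅ Z.

Fix the vertex order v_0 < v_1 < v_2 < v_3 and write every simplex with vertices in increasing order. Then dim K = 2 and the simplices of K are:

  0-simplices (4): [v_0], [v_1], [v_2], [v_3]
  1-simplices (6): [v_0,v_1], [v_0,v_2], [v_0,v_3], [v_1,v_2], [v_1,v_3], [v_2,v_3]
  2-simplices (4): [v_0,v_1,v_2], [v_0,v_1,v_3], [v_0,v_2,v_3], [v_1,v_2,v_3]

so the chain groups are C_0 ≅ Z^4, C_1 ≅ Z^6, C_2 ≅ Z^4.

Boundary ∂_1: C_1 → C_0 sends each edge [p,q] (with p < q) to q − p.
The resulting 4×6 matrix has rank 3, and its Smith normal form has invariant factors (1,1,1).

∂_2: C_2 → C_1 maps a triangle to the signed sum of its edges. For instance
  ∂[v_0,v_1,v_3] = [v_1,v_3] − [v_0,v_3] + [v_0,v_1],
  ∂[v_0,v_2,v_3] = [v_2,v_3] − [v_0,v_3] + [v_0,v_2].
The 6×4 boundary matrix has rank 3 and Smith normal form diag(1,1,1).

Computing H_k = (kernel of ∂_k) / (image of ∂_{k+1}):

  H_0: rank C_0 − rank ∂_1 = 4 − 3 = 1, and the invariant factors of ∂_1 are all 1, so H_0 = Z.
  H_1: rank ker ∂_1 − rank ∂_2 = (6 − 3) − 3 = 0, and the invariant factors of ∂_2 are all 1, so H_1 = 0.
  H_2: rank ker ∂_2 − rank ∂_3 = (4 − 3) − 0 = 1, and there is no ∂_3, so H_2 = Z.

As a check, the Euler characteristic is 4 − 6 + 4 = 2, which agrees with 1 − 0 + 1 = 2.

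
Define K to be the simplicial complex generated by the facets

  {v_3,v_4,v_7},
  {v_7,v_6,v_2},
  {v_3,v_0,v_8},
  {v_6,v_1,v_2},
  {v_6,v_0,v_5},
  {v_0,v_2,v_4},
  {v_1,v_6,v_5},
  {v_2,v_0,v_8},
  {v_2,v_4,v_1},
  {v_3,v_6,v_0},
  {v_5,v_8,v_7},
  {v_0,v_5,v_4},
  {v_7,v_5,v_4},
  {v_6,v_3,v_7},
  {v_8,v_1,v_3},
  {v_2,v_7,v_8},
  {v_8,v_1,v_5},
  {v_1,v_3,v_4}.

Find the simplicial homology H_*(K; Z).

H_0 ≅ Z,  H_1 ≅ Z^2,  H_2 ≅ Z.

Fix the vertex order v_0 < v_1 < v_2 < v_3 < v_4 < v_5 < v_6 < v_7 < v_8 and write every simplex with vertices in increasing order. Then dim K = 2 and the simplices of K are:

  0-simplices (9): [v_0], [v_1], [v_2], [v_3], [v_4], [v_5], [v_6], [v_7], [v_8]
  1-simplices (27): (27 of them)
  2-simplices (18): (18 of them)

Hence C_0 ≅ Z^9, C_1 ≅ Z^27, C_2 ≅ Z^18.

The boundary map ∂_1: C_1 → C_0 sends each edge [p,q] (with p < q) to q − p.
The resulting 9×27 matrix has rank 8, and its Smith normal form has invariant factors (1,1,1,1,1,1,1,1).

Boundary ∂_2: C_2 → C_1 acts by ∂[p,q,r] = [q,r] − [p,r] + [p,q]. For instance
  ∂[v_1,v_2,v_6] = [v_2,v_6] − [v_1,v_6] + [v_1,v_2],
  ∂[v_0,v_5,v_6] = [v_5,v_6] − [v_0,v_6] + [v_0,v_5].
The resulting 27×18 matrix has rank 17, and its Smith normal form has invariant factors (1,1,1,1,1,1,1,1,1,1,1,1,1,1,1,1,1).

Now H_k = ker ∂_k / im ∂_{k+1}, so:

  H_0: rank C_0 − rank ∂_1 = 9 − 8 = 1, and the invariant factors of ∂_1 are all 1, so H_0 = Z.
  H_1: rank ker ∂_1 − rank ∂_2 = (27 − 8) − 17 = 2, and the invariant factors of ∂_2 are all 1, so H_1 = Z^2.
  H_2: rank ker ∂_2 − rank ∂_3 = (18 − 17) − 0 = 1, and there is no ∂_3, so H_2 = Z.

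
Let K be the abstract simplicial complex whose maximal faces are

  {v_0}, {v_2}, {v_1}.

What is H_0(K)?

H_0 = Z^3.

Order the vertices as v_0 < v_1 < v_2. Listing each simplex with vertices in this order, K has dimension 0 with simplices:

  0-simplices (3): [v_0], [v_1], [v_2]

so the chain groups are C_0 ≅ Z^3.

Reading off H_k = ker ∂_k / im ∂_{k+1}:

  H_0: rank C_0 − rank ∂_1 = 3 − 0 = 3, and there is no ∂_1, so H_0 ≅ Z^3.

(K is a triangulation of a set of 3 points.)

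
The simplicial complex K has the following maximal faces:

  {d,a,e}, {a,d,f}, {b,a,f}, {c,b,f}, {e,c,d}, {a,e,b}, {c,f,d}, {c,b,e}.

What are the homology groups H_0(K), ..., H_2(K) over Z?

We work with the vertex ordering a < b < c < d < e < f. The simplices of K, each written with vertices in increasing order, are:

  0-simplices (6): a, b, c, d, e, f
  1-simplices (12): ab, ad, ae, af, bc, be, bf, cd, ce, cf, de, df
  2-simplices (8): abe, abf, ade, adf, bce, bcf, cde, cdf

Hence C_0 ≅ Z^6, C_1 ≅ Z^12, C_2 ≅ Z^8.

The boundary map ∂_1: C_1 → C_0 maps an edge to its endpoints' difference, ∂[p,q] = q − p.
This gives a 6×12 integer matrix of rank 5; reducing to Smith normal form yields diagonal entries (1,1,1,1,1).

Boundary ∂_2: C_2 → C_1 sends each 2-simplex [p,q,r] to [q,r] − [p,r] + [p,q]. For instance
  ∂adf = df − af + ad,
  ∂abf = bf − af + ab.
The 12×8 boundary matrix has rank 7 and Smith normal form diag(1,1,1,1,1,1,1).

Computing H_k = (kernel of ∂_k) / (image of ∂_{k+1}):

  H_0: rank C_0 − rank ∂_1 = 6 − 5 = 1, and the invariant factors of ∂_1 are all 1, so H_0 ≅ Z.
  H_1: rank ker ∂_1 − rank ∂_2 = (12 − 5) − 7 = 0, and the invariant factors of ∂_2 are all 1, so H_1 ≅ 0.
  H_2: rank ker ∂_2 − rank ∂_3 = (8 − 7) − 0 = 1, and there is no ∂_3, so H_2 ≅ Z.

As a check, the Euler characteristic is 6 − 12 + 8 = 2, which agrees with 1 − 0 + 1 = 2.

H_0 ≅ Z,  H_1 = 0,  H_2 ≅ Z.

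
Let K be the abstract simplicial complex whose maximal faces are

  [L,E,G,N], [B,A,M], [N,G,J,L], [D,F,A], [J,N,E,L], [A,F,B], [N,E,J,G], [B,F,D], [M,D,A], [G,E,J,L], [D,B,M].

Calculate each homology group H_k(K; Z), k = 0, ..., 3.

Fix the vertex order A < B < D < E < F < G < J < L < M < N and write every simplex with vertices in increasing order. Then dim K = 3 and the simplices of K are:

  0-simplices (10): A, B, D, E, F, G, J, L, M, N
  1-simplices (19): AB, AD, AF, AM, BD, BF, BM, DF, DM, EG, EJ, EL, EN, GJ, GL, GN, JL, JN, LN
  2-simplices (16): ABF, ABM, ADF, ADM, BDF, BDM, EGJ, EGL, EGN, EJL, EJN, ELN, GJL, GJN, GLN, JLN
  3-simplices (5): EGJL, EGJN, EGLN, EJLN, GJLN

so the chain groups are C_0 ≅ Z^10, C_1 ≅ Z^19, C_2 ≅ Z^16, C_3 ≅ Z^5.

∂_1: C_1 → C_0 maps an edge to its endpoints' difference, ∂[p,q] = q − p. For instance
  ∂EG = G − E.
This gives a 10×19 integer matrix of rank 8; reducing to Smith normal form yields diagonal entries (1,1,1,1,1,1,1,1).

The boundary map ∂_2: C_2 → C_1 maps a triangle to the signed sum of its edges. For instance
  ∂ELN = LN − EN + EL,
  ∂ADF = DF − AF + AD.
The 19×16 boundary matrix has rank 11 and Smith normal form diag(1,1,1,1,1,1,1,1,1,1,1).

∂_3: C_3 → C_2 sends each 3-simplex σ to the alternating sum Σ_i (−1)^i (σ with its i-th vertex removed). For instance
  ∂GJLN = JLN − GLN + GJN − GJL,
  ∂EJLN = JLN − ELN + EJN − EJL.
The resulting 16×5 matrix has rank 4, and its Smith normal form has invariant factors (1,1,1,1).

Computing H_k = (kernel of ∂_k) / (image of ∂_{k+1}):

  H_0: rank C_0 − rank ∂_1 = 10 − 8 = 2, and the invariant factors of ∂_1 are all 1, so H_0 = Z^2.
  H_1: rank ker ∂_1 − rank ∂_2 = (19 − 8) − 11 = 0, and the invariant factors of ∂_2 are all 1, so H_1 = 0.
  H_2: rank ker ∂_2 − rank ∂_3 = (16 − 11) − 4 = 1, and the invariant factors of ∂_3 are all 1, so H_2 = Z.
  H_3: rank ker ∂_3 − rank ∂_4 = (5 − 4) − 0 = 1, and there is no ∂_4, so H_3 = Z.

H_0 = Z^2,  H_1 = 0,  H_2 = Z,  H_3 = Z.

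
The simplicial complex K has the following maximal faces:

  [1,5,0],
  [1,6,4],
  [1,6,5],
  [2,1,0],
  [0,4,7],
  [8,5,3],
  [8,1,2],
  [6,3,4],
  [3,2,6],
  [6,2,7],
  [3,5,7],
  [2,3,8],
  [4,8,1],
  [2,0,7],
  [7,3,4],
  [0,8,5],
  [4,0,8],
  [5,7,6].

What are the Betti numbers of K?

b_0 = 1, b_1 = 1, b_2 = 0.

Fix the vertex order 0 < 1 < 2 < 3 < 4 < 5 < 6 < 7 < 8 and write every simplex with vertices in increasing order. Then dim K = 2 and the simplices of K are:

  0-simplices (9): [0], [1], [2], [3], [4], [5], [6], [7], [8]
  1-simplices (27): (27 of them)
  2-simplices (18): [0,1,2], [0,1,5], [0,2,7], [0,4,7], [0,4,8], [0,5,8], [1,2,8], [1,4,6], [1,4,8], [1,5,6], [2,3,6], [2,3,8], [2,6,7], [3,4,6], [3,4,7], [3,5,7], [3,5,8], [5,6,7]

giving chain groups C_0 ≅ Z^9, C_1 ≅ Z^27, C_2 ≅ Z^18.

∂_1: C_1 → C_0 maps an edge to its endpoints' difference, ∂[p,q] = q − p.
The resulting 9×27 matrix has rank 8, and its Smith normal form has invariant factors (1,1,1,1,1,1,1,1).

Boundary ∂_2: C_2 → C_1 sends each 2-simplex [p,q,r] to [q,r] − [p,r] + [p,q]. For instance
  ∂[0,5,8] = [5,8] − [0,8] + [0,5],
  ∂[5,6,7] = [6,7] − [5,7] + [5,6].
The 27×18 boundary matrix has rank 18 and Smith normal form diag(1,1,1,1,1,1,1,1,1,1,1,1,1,1,1,1,1,2).

Now H_k = ker ∂_k / im ∂_{k+1}, so:

  H_0: rank C_0 − rank ∂_1 = 9 − 8 = 1, and the invariant factors of ∂_1 are all 1, so H_0 = Z.
  H_1: rank ker ∂_1 − rank ∂_2 = (27 − 8) − 18 = 1, and ∂_2 has invariant factor 2 > 1, so H_1 = Z ⊕ Z_2.
  H_2: rank ker ∂_2 − rank ∂_3 = (18 − 18) − 0 = 0, and there is no ∂_3, so H_2 = 0.

(K is a triangulation of the Klein bottle.)

Hence the Betti numbers are b_0 = 1, b_1 = 1, b_2 = 0.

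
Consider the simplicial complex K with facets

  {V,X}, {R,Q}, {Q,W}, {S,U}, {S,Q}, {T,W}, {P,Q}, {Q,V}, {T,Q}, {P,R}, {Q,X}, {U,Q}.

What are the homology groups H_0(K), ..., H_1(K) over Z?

H_0 ≅ Z,  H_1 ≅ Z^4.

Take the total order P < Q < R < S < T < U < V < W < X on the vertex set. Then K (dimension 1) consists of the simplices:

  0-simplices (9): P, Q, R, S, T, U, V, W, X
  1-simplices (12): PQ, PR, QR, QS, QT, QU, QV, QW, QX, SU, TW, VX

giving chain groups C_0 ≅ Z^9, C_1 ≅ Z^12.

The boundary map ∂_1: C_1 → C_0 sends each edge [p,q] (with p < q) to q − p.
As a 9×12 matrix over Z this has rank 8, with invariant factors (1,1,1,1,1,1,1,1).

Reading off H_k = ker ∂_k / im ∂_{k+1}:

  H_0: rank C_0 − rank ∂_1 = 9 − 8 = 1, and the invariant factors of ∂_1 are all 1, so H_0 ≅ Z.
  H_1: rank ker ∂_1 − rank ∂_2 = (12 − 8) − 0 = 4, and there is no ∂_2, so H_1 ≅ Z^4.

As a check, the Euler characteristic is 9 − 12 = -3, which agrees with 1 − 4 = -3.
(K is a triangulation of a wedge of 4 circles.)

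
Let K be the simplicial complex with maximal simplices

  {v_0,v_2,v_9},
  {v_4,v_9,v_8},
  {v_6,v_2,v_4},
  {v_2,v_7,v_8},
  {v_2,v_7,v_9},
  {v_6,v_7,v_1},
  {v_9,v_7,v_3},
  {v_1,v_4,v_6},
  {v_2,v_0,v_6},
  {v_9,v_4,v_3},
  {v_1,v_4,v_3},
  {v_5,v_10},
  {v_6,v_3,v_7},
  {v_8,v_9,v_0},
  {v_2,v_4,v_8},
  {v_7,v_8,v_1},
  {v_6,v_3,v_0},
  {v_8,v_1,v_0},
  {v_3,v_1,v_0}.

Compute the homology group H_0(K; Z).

K has 11 vertices, 28 edges, 18 triangles.
rank ∂_0 = 0, rank ∂_1 = 9 ⇒ b_0 = 11 − 0 − 9 = 2; all invariant factors of ∂_1 are 1 so no torsion. So H_0 = Z^2.

H_0 = Z^2.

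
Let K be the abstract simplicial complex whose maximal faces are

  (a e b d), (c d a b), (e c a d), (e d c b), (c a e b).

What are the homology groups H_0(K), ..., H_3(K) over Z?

Order the vertices as a < b < c < d < e. Listing each simplex with vertices in this order, K has dimension 3 with simplices:

  0-simplices (5): a, b, c, d, e
  1-simplices (10): ab, ac, ad, ae, bc, bd, be, cd, ce, de
  2-simplices (10): abc, abd, abe, acd, ace, ade, bcd, bce, bde, cde
  3-simplices (5): abcd, abce, abde, acde, bcde

Hence C_0 ≅ Z^5, C_1 ≅ Z^10, C_2 ≅ Z^10, C_3 ≅ Z^5.

Boundary ∂_1: C_1 → C_0 maps an edge to its endpoints' difference, ∂[p,q] = q − p. For instance
  ∂ad = d − a.
The resulting 5×10 matrix has rank 4, and its Smith normal form has invariant factors (1,1,1,1).

The boundary map ∂_2: C_2 → C_1 acts by ∂[p,q,r] = [q,r] − [p,r] + [p,q]. For instance
  ∂acd = cd − ad + ac,
  ∂bcd = cd − bd + bc.
As a 10×10 matrix over Z this has rank 6, with invariant factors (1,1,1,1,1,1).

Boundary ∂_3: C_3 → C_2 sends each 3-simplex σ to the alternating sum Σ_i (−1)^i (σ with its i-th vertex removed). For instance
  ∂abcd = bcd − acd + abd − abc,
  ∂abde = bde − ade + abe − abd.
The 10×5 boundary matrix has rank 4 and Smith normal form diag(1,1,1,1).

From H_k ≅ ker(∂_k) / im(∂_{k+1}) we obtain:

  H_0: rank C_0 − rank ∂_1 = 5 − 4 = 1, and the invariant factors of ∂_1 are all 1, so H_0 = Z.
  H_1: rank ker ∂_1 − rank ∂_2 = (10 − 4) − 6 = 0, and the invariant factors of ∂_2 are all 1, so H_1 = 0.
  H_2: rank ker ∂_2 − rank ∂_3 = (10 − 6) − 4 = 0, and the invariant factors of ∂_3 are all 1, so H_2 = 0.
  H_3: rank ker ∂_3 − rank ∂_4 = (5 − 4) − 0 = 1, and there is no ∂_4, so H_3 = Z.

H_0 ≅ Z,  H_1 = 0,  H_2 = 0,  H_3 ≅ Z.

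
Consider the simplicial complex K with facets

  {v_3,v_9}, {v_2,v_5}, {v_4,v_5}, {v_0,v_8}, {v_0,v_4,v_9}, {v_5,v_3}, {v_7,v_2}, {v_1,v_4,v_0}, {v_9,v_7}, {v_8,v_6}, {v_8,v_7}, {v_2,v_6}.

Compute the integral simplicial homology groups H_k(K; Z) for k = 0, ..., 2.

H_0 ≅ Z,  H_1 ≅ Z^4,  H_2 = 0.

We work with the vertex ordering v_0 < v_1 < v_2 < v_3 < v_4 < v_5 < v_6 < v_7 < v_8 < v_9. The simplices of K, each written with vertices in increasing order, are:

  0-simplices (10): [v_0], [v_1], [v_2], [v_3], [v_4], [v_5], [v_6], [v_7], [v_8], [v_9]
  1-simplices (15): (15 of them)
  2-simplices (2): [v_0,v_1,v_4], [v_0,v_4,v_9]

Hence C_0 ≅ Z^10, C_1 ≅ Z^15, C_2 ≅ Z^2.

Boundary ∂_1: C_1 → C_0 maps an edge to its endpoints' difference, ∂[p,q] = q − p.
This gives a 10×15 integer matrix of rank 9; reducing to Smith normal form yields diagonal entries (1,1,1,1,1,1,1,1,1).

∂_2: C_2 → C_1 sends each 2-simplex [p,q,r] to [q,r] − [p,r] + [p,q]. For instance
  ∂[v_0,v_1,v_4] = [v_1,v_4] − [v_0,v_4] + [v_0,v_1],
  ∂[v_0,v_4,v_9] = [v_4,v_9] − [v_0,v_9] + [v_0,v_4].
This gives a 15×2 integer matrix of rank 2; reducing to Smith normal form yields diagonal entries (1,1).

Now H_k = ker ∂_k / im ∂_{k+1}, so:

  H_0: rank C_0 − rank ∂_1 = 10 − 9 = 1, and the invariant factors of ∂_1 are all 1, so H_0 ≅ Z.
  H_1: rank ker ∂_1 − rank ∂_2 = (15 − 9) − 2 = 4, and the invariant factors of ∂_2 are all 1, so H_1 ≅ Z^4.
  H_2: rank ker ∂_2 − rank ∂_3 = (2 − 2) − 0 = 0, and there is no ∂_3, so H_2 ≅ 0.

As a check, the Euler characteristic is 10 − 15 + 2 = -3, which agrees with 1 − 4 + 0 = -3.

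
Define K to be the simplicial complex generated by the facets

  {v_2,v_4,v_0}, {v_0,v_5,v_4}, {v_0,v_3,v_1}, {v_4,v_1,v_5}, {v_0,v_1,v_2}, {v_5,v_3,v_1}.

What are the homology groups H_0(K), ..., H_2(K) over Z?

Fix the vertex order v_0 < v_1 < v_2 < v_3 < v_4 < v_5 and write every simplex with vertices in increasing order. Then dim K = 2 and the simplices of K are:

  0-simplices (6): [v_0], [v_1], [v_2], [v_3], [v_4], [v_5]
  1-simplices (12): [v_0,v_1], [v_0,v_2], [v_0,v_3], [v_0,v_4], [v_0,v_5], [v_1,v_2], [v_1,v_3], [v_1,v_4], [v_1,v_5], [v_2,v_4], [v_3,v_5], [v_4,v_5]
  2-simplices (6): [v_0,v_1,v_2], [v_0,v_1,v_3], [v_0,v_2,v_4], [v_0,v_4,v_5], [v_1,v_3,v_5], [v_1,v_4,v_5]

Hence C_0 ≅ Z^6, C_1 ≅ Z^12, C_2 ≅ Z^6.

The boundary map ∂_1: C_1 → C_0 sends each edge [p,q] (with p < q) to q − p.
The resulting 6×12 matrix has rank 5, and its Smith normal form has invariant factors (1,1,1,1,1).

∂_2: C_2 → C_1 acts by ∂[p,q,r] = [q,r] − [p,r] + [p,q]. For instance
  ∂[v_0,v_4,v_5] = [v_4,v_5] − [v_0,v_5] + [v_0,v_4],
  ∂[v_0,v_1,v_2] = [v_1,v_2] − [v_0,v_2] + [v_0,v_1].
The 12×6 boundary matrix has rank 6 and Smith normal form diag(1,1,1,1,1,1).

From H_k ≅ ker(∂_k) / im(∂_{k+1}) we obtain:

  H_0: rank C_0 − rank ∂_1 = 6 − 5 = 1, and the invariant factors of ∂_1 are all 1, so H_0 ≅ Z.
  H_1: rank ker ∂_1 − rank ∂_2 = (12 − 5) − 6 = 1, and the invariant factors of ∂_2 are all 1, so H_1 ≅ Z.
  H_2: rank ker ∂_2 − rank ∂_3 = (6 − 6) − 0 = 0, and there is no ∂_3, so H_2 ≅ 0.

As a check, the Euler characteristic is 6 − 12 + 6 = 0, which agrees with 1 − 1 + 0 = 0.

H_0 = Z,  H_1 = Z,  H_2 = 0.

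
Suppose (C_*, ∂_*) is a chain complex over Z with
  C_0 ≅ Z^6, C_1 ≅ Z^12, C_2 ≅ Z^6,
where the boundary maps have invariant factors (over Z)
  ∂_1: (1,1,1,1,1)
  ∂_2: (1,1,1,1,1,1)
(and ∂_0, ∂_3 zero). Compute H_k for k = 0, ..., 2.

H_0 = Z,  H_1 = Z,  H_2 = 0.

H_0: b_0 = 6 − 0 − 5 = 1; torsion from ∂_1 factors > 1: none. So H_0 = Z.
H_1: b_1 = 12 − 5 − 6 = 1; torsion from ∂_2 factors > 1: none. So H_1 = Z.
H_2: b_2 = 6 − 6 − 0 = 0; torsion from ∂_3 factors > 1: none. So H_2 = 0.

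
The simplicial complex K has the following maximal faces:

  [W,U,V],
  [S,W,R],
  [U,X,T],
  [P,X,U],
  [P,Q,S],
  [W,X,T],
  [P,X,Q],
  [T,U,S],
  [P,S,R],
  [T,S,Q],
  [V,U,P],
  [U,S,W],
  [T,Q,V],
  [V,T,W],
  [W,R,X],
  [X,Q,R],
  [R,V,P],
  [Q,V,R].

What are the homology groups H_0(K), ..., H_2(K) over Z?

H_0 = Z,  H_1 = Z ⊕ Z/2,  H_2 = 0.

Order the vertices as P < Q < R < S < T < U < V < W < X. Listing each simplex with vertices in this order, K has dimension 2 with simplices:

  0-simplices (9): P, Q, R, S, T, U, V, W, X
  1-simplices (27): PQ, PR, PS, PU, PV, PX, QR, QS, QT, QV, QX, RS, RV, RW, RX, ST, SU, SW, TU, TV, TW, TX, UV, UW, UX, VW, WX
  2-simplices (18): PQS, PQX, PRS, PRV, PUV, PUX, QRV, QRX, QST, QTV, RSW, RWX, STU, SUW, TUX, TVW, TWX, UVW

giving chain groups C_0 ≅ Z^9, C_1 ≅ Z^27, C_2 ≅ Z^18.

Boundary ∂_1: C_1 → C_0 sends each edge [p,q] (with p < q) to q − p.
This gives a 9×27 integer matrix of rank 8; reducing to Smith normal form yields diagonal entries (1,1,1,1,1,1,1,1).

Boundary ∂_2: C_2 → C_1 maps a triangle to the signed sum of its edges. For instance
  ∂QRX = RX − QX + QR,
  ∂SUW = UW − SW + SU.
The 27×18 boundary matrix has rank 18 and Smith normal form diag(1,1,1,1,1,1,1,1,1,1,1,1,1,1,1,1,1,2).

Computing H_k = (kernel of ∂_k) / (image of ∂_{k+1}):

  H_0: rank C_0 − rank ∂_1 = 9 − 8 = 1, and the invariant factors of ∂_1 are all 1, so H_0 = Z.
  H_1: rank ker ∂_1 − rank ∂_2 = (27 − 8) − 18 = 1, and ∂_2 has invariant factor 2 > 1, so H_1 = Z ⊕ Z/2.
  H_2: rank ker ∂_2 − rank ∂_3 = (18 − 18) − 0 = 0, and there is no ∂_3, so H_2 = 0.

(K is a triangulation of the Klein bottle.)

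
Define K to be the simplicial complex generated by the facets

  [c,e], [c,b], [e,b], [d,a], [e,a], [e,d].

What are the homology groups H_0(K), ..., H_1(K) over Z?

We work with the vertex ordering a < b < c < d < e. The simplices of K, each written with vertices in increasing order, are:

  0-simplices (5): a, b, c, d, e
  1-simplices (6): ad, ae, bc, be, ce, de

so the chain groups are C_0 ≅ Z^5, C_1 ≅ Z^6.

The boundary map ∂_1: C_1 → C_0 maps an edge to its endpoints' difference, ∂[p,q] = q − p.
This gives a 5×6 integer matrix of rank 4; reducing to Smith normal form yields diagonal entries (1,1,1,1).

From H_k ≅ ker(∂_k) / im(∂_{k+1}) we obtain:

  H_0: rank C_0 − rank ∂_1 = 5 − 4 = 1, and the invariant factors of ∂_1 are all 1, so H_0 ≅ Z.
  H_1: rank ker ∂_1 − rank ∂_2 = (6 − 4) − 0 = 2, and there is no ∂_2, so H_1 ≅ Z^2.

H_0 ≅ Z,  H_1 ≅ Z^2.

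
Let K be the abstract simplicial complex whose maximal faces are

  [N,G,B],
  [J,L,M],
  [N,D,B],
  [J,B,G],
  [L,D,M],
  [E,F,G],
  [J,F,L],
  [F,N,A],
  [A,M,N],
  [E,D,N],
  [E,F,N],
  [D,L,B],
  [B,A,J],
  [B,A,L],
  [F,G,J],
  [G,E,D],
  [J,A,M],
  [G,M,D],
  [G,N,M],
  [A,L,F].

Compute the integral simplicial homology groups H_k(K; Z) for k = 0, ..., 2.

H_0 ≅ Z,  H_1 ≅ Z ⊕ Z_2,  H_2 = 0.

Order the vertices as A < B < D < E < F < G < J < L < M < N. Listing each simplex with vertices in this order, K has dimension 2 with simplices:

  0-simplices (10): A, B, D, E, F, G, J, L, M, N
  1-simplices (30): AB, AF, AJ, AL, AM, AN, BD, BG, BJ, BL, BN, DE, DG, DL, DM, DN, EF, EG, EN, FG, FJ, FL, FN, GJ, GM, GN, JL, JM, LM, MN
  2-simplices (20): ABJ, ABL, AFL, AFN, AJM, AMN, BDL, BDN, BGJ, BGN, DEG, DEN, DGM, DLM, EFG, EFN, FGJ, FJL, GMN, JLM

so the chain groups are C_0 ≅ Z^10, C_1 ≅ Z^30, C_2 ≅ Z^20.

∂_1: C_1 → C_0 sends each edge [p,q] (with p < q) to q − p. For instance
  ∂DE = E − D.
This gives a 10×30 integer matrix of rank 9; reducing to Smith normal form yields diagonal entries (1,1,1,1,1,1,1,1,1).

The boundary map ∂_2: C_2 → C_1 acts by ∂[p,q,r] = [q,r] − [p,r] + [p,q]. For instance
  ∂GMN = MN − GN + GM,
  ∂FGJ = GJ − FJ + FG.
The resulting 30×20 matrix has rank 20, and its Smith normal form has invariant factors (1,1,1,1,1,1,1,1,1,1,1,1,1,1,1,1,1,1,1,2).

From H_k ≅ ker(∂_k) / im(∂_{k+1}) we obtain:

  H_0: rank C_0 − rank ∂_1 = 10 − 9 = 1, and the invariant factors of ∂_1 are all 1, so H_0 ≅ Z.
  H_1: rank ker ∂_1 − rank ∂_2 = (30 − 9) − 20 = 1, and ∂_2 has invariant factor 2 > 1, so H_1 ≅ Z ⊕ Z_2.
  H_2: rank ker ∂_2 − rank ∂_3 = (20 − 20) − 0 = 0, and there is no ∂_3, so H_2 ≅ 0.

As a check, the Euler characteristic is 10 − 30 + 20 = 0, which agrees with 1 − 1 + 0 = 0.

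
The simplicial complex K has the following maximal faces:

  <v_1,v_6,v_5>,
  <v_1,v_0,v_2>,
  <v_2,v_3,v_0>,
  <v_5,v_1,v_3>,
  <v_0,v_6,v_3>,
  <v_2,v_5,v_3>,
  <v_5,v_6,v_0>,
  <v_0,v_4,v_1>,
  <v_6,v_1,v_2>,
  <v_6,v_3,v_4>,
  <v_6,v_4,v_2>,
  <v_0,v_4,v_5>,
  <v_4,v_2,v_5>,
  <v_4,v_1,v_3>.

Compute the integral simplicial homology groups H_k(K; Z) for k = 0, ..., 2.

K has 7 vertices, 21 edges, 14 triangles.
rank ∂_0 = 0, rank ∂_1 = 6 ⇒ b_0 = 7 − 0 − 6 = 1; all invariant factors of ∂_1 are 1 so no torsion. So H_0 ≅ Z.
rank ∂_1 = 6, rank ∂_2 = 13 ⇒ b_1 = 21 − 6 − 13 = 2; all invariant factors of ∂_2 are 1 so no torsion. So H_1 ≅ Z^2.
rank ∂_2 = 13, rank ∂_3 = 0 ⇒ b_2 = 14 − 13 − 0 = 1. So H_2 ≅ Z.

H_0 = Z,  H_1 = Z^2,  H_2 = Z.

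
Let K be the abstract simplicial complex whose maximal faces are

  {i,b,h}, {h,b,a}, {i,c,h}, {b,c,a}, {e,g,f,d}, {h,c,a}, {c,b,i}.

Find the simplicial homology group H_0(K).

H_0 ≅ Z^2.

We work with the vertex ordering a < b < c < d < e < f < g < h < i. The simplices of K, each written with vertices in increasing order, are:

  0-simplices (9): a, b, c, d, e, f, g, h, i
  1-simplices (15): ab, ac, ah, bc, bh, bi, ch, ci, de, df, dg, ef, eg, fg, hi
  2-simplices (10): abc, abh, ach, bci, bhi, chi, def, deg, dfg, efg
  3-simplices (1): defg

so the chain groups are C_0 ≅ Z^9, C_1 ≅ Z^15, C_2 ≅ Z^10, C_3 ≅ Z^1.

Boundary ∂_1: C_1 → C_0 is given by ∂[p,q] = [q] − [p]. For instance
  ∂fg = g − f.
The 9×15 boundary matrix has rank 7 and Smith normal form diag(1,1,1,1,1,1,1).

Boundary ∂_2: C_2 → C_1 maps a triangle to the signed sum of its edges. For instance
  ∂bhi = hi − bi + bh,
  ∂abc = bc − ac + ab.
As a 15×10 matrix over Z this has rank 8, with invariant factors (1,1,1,1,1,1,1,1).

∂_3: C_3 → C_2 sends each 3-simplex σ to the alternating sum Σ_i (−1)^i (σ with its i-th vertex removed). For instance
  ∂defg = efg − dfg + deg − def.
The 10×1 boundary matrix has rank 1 and Smith normal form diag(1).

Computing H_k = (kernel of ∂_k) / (image of ∂_{k+1}):

  H_0: rank C_0 − rank ∂_1 = 9 − 7 = 2, and the invariant factors of ∂_1 are all 1, so H_0 ≅ Z^2.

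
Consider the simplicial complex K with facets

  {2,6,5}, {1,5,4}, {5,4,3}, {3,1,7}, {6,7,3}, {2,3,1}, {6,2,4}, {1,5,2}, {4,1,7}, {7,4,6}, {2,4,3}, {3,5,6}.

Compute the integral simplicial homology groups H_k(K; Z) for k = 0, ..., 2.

Order the vertices as 1 < 2 < 3 < 4 < 5 < 6 < 7. Listing each simplex with vertices in this order, K has dimension 2 with simplices:

  0-simplices (7): [1], [2], [3], [4], [5], [6], [7]
  1-simplices (18): [1,2], [1,3], [1,4], [1,5], [1,7], [2,3], [2,4], [2,5], [2,6], [3,4], [3,5], [3,6], [3,7], [4,5], [4,6], [4,7], [5,6], [6,7]
  2-simplices (12): [1,2,3], [1,2,5], [1,3,7], [1,4,5], [1,4,7], [2,3,4], [2,4,6], [2,5,6], [3,4,5], [3,5,6], [3,6,7], [4,6,7]

giving chain groups C_0 ≅ Z^7, C_1 ≅ Z^18, C_2 ≅ Z^12.

Boundary ∂_1: C_1 → C_0 is given by ∂[p,q] = [q] − [p].
The resulting 7×18 matrix has rank 6, and its Smith normal form has invariant factors (1,1,1,1,1,1).

The boundary map ∂_2: C_2 → C_1 sends each 2-simplex [p,q,r] to [q,r] − [p,r] + [p,q]. For instance
  ∂[2,5,6] = [5,6] − [2,6] + [2,5],
  ∂[1,3,7] = [3,7] − [1,7] + [1,3].
This gives a 18×12 integer matrix of rank 12; reducing to Smith normal form yields diagonal entries (1,1,1,1,1,1,1,1,1,1,1,2).

From H_k ≅ ker(∂_k) / im(∂_{k+1}) we obtain:

  H_0: rank C_0 − rank ∂_1 = 7 − 6 = 1, and the invariant factors of ∂_1 are all 1, so H_0 = Z.
  H_1: rank ker ∂_1 − rank ∂_2 = (18 − 6) − 12 = 0, and ∂_2 has invariant factor 2 > 1, so H_1 = Z/2.
  H_2: rank ker ∂_2 − rank ∂_3 = (12 − 12) − 0 = 0, and there is no ∂_3, so H_2 = 0.

H_0 ≅ Z,  H_1 ≅ Z/2,  H_2 = 0.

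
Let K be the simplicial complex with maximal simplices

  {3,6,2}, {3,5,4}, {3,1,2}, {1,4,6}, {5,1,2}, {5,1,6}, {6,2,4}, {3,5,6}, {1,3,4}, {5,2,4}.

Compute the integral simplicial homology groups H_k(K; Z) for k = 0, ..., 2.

H_0 = Z,  H_1 = Z_2,  H_2 = 0.

K has 6 vertices, 15 edges, 10 triangles.
rank ∂_0 = 0, rank ∂_1 = 5 ⇒ b_0 = 6 − 0 − 5 = 1; all invariant factors of ∂_1 are 1 so no torsion. So H_0 ≅ Z.
rank ∂_1 = 5, rank ∂_2 = 10 ⇒ b_1 = 15 − 5 − 10 = 0; ∂_2 has invariant factor(s) [2] giving torsion. So H_1 ≅ Z_2.
rank ∂_2 = 10, rank ∂_3 = 0 ⇒ b_2 = 10 − 10 − 0 = 0. So H_2 ≅ 0.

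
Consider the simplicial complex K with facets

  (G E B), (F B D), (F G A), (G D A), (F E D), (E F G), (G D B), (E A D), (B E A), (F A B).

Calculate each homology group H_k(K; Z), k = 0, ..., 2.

Fix the vertex order A < B < D < E < F < G and write every simplex with vertices in increasing order. Then dim K = 2 and the simplices of K are:

  0-simplices (6): A, B, D, E, F, G
  1-simplices (15): AB, AD, AE, AF, AG, BD, BE, BF, BG, DE, DF, DG, EF, EG, FG
  2-simplices (10): ABE, ABF, ADE, ADG, AFG, BDF, BDG, BEG, DEF, EFG

Hence C_0 ≅ Z^6, C_1 ≅ Z^15, C_2 ≅ Z^10.

The boundary map ∂_1: C_1 → C_0 sends each edge [p,q] (with p < q) to q − p. For instance
  ∂AB = B − A.
As a 6×15 matrix over Z this has rank 5, with invariant factors (1,1,1,1,1).

Boundary ∂_2: C_2 → C_1 maps a triangle to the signed sum of its edges. For instance
  ∂ADG = DG − AG + AD,
  ∂BDG = DG − BG + BD.
This gives a 15×10 integer matrix of rank 10; reducing to Smith normal form yields diagonal entries (1,1,1,1,1,1,1,1,1,2).

From H_k ≅ ker(∂_k) / im(∂_{k+1}) we obtain:

  H_0: rank C_0 − rank ∂_1 = 6 − 5 = 1, and the invariant factors of ∂_1 are all 1, so H_0 = Z.
  H_1: rank ker ∂_1 − rank ∂_2 = (15 − 5) − 10 = 0, and ∂_2 has invariant factor 2 > 1, so H_1 = Z/2.
  H_2: rank ker ∂_2 − rank ∂_3 = (10 − 10) − 0 = 0, and there is no ∂_3, so H_2 = 0.

As a check, the Euler characteristic is 6 − 15 + 10 = 1, which agrees with 1 − 0 + 0 = 1.
(K is a triangulation of the real projective plane RP^2.)

H_0 = Z,  H_1 = Z/2,  H_2 = 0.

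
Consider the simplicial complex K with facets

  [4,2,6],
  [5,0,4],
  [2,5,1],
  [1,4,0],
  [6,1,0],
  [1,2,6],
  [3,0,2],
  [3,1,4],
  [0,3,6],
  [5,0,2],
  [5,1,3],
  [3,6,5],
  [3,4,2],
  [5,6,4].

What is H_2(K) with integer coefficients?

H_2 = Z.

K has 7 vertices, 21 edges, 14 triangles.
rank ∂_2 = 13, rank ∂_3 = 0 ⇒ b_2 = 14 − 13 − 0 = 1. So H_2 ≅ Z.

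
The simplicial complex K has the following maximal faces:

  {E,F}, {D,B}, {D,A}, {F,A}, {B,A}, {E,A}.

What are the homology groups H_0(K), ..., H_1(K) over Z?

H_0 = Z,  H_1 = Z^2.

Order the vertices as A < B < D < E < F. Listing each simplex with vertices in this order, K has dimension 1 with simplices:

  0-simplices (5): A, B, D, E, F
  1-simplices (6): AB, AD, AE, AF, BD, EF

Hence C_0 ≅ Z^5, C_1 ≅ Z^6.

∂_1: C_1 → C_0 maps an edge to its endpoints' difference, ∂[p,q] = q − p.
The 5×6 boundary matrix has rank 4 and Smith normal form diag(1,1,1,1).

Now H_k = ker ∂_k / im ∂_{k+1}, so:

  H_0: rank C_0 − rank ∂_1 = 5 − 4 = 1, and the invariant factors of ∂_1 are all 1, so H_0 ≅ Z.
  H_1: rank ker ∂_1 − rank ∂_2 = (6 − 4) − 0 = 2, and there is no ∂_2, so H_1 ≅ Z^2.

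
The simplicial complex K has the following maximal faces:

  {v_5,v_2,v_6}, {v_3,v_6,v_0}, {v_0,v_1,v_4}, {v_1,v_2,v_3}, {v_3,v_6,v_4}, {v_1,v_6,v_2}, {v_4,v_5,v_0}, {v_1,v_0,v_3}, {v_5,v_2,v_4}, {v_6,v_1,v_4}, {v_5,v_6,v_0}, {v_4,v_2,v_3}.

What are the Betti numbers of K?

b_0 = 1, b_1 = 0, b_2 = 0.

Fix the vertex order v_0 < v_1 < v_2 < v_3 < v_4 < v_5 < v_6 and write every simplex with vertices in increasing order. Then dim K = 2 and the simplices of K are:

  0-simplices (7): [v_0], [v_1], [v_2], [v_3], [v_4], [v_5], [v_6]
  1-simplices (18): (18 of them)
  2-simplices (12): (12 of them)

Hence C_0 ≅ Z^7, C_1 ≅ Z^18, C_2 ≅ Z^12.

∂_1: C_1 → C_0 is given by ∂[p,q] = [q] − [p].
This gives a 7×18 integer matrix of rank 6; reducing to Smith normal form yields diagonal entries (1,1,1,1,1,1).

The boundary map ∂_2: C_2 → C_1 maps a triangle to the signed sum of its edges. For instance
  ∂[v_0,v_4,v_5] = [v_4,v_5] − [v_0,v_5] + [v_0,v_4],
  ∂[v_1,v_2,v_6] = [v_2,v_6] − [v_1,v_6] + [v_1,v_2].
The resulting 18×12 matrix has rank 12, and its Smith normal form has invariant factors (1,1,1,1,1,1,1,1,1,1,1,2).

Now H_k = ker ∂_k / im ∂_{k+1}, so:

  H_0: rank C_0 − rank ∂_1 = 7 − 6 = 1, and the invariant factors of ∂_1 are all 1, so H_0 = Z.
  H_1: rank ker ∂_1 − rank ∂_2 = (18 − 6) − 12 = 0, and ∂_2 has invariant factor 2 > 1, so H_1 = Z/2.
  H_2: rank ker ∂_2 − rank ∂_3 = (12 − 12) − 0 = 0, and there is no ∂_3, so H_2 = 0.

Hence the Betti numbers are b_0 = 1, b_1 = 0, b_2 = 0.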